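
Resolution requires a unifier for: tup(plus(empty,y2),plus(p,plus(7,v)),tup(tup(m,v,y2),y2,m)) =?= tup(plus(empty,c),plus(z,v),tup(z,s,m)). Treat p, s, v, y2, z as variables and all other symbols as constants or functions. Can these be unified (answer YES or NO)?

NO

Decompose tup/3: plus(empty,y2) =?= plus(empty,c),  plus(p,plus(7,v)) =?= plus(z,v),  tup(tup(m,v,y2),y2,m) =?= tup(z,s,m).
Decompose plus/2: empty =?= empty,  y2 =?= c.
Delete trivial equation empty =?= empty.
Bind y2 := c; substituting into the one remaining equation that mentions y2 gives: tup(tup(m,v,c),c,m) =?= tup(z,s,m).
Decompose plus/2: p =?= z,  plus(7,v) =?= v.
Bind p := z; no other remaining equation mentions p.
Occurs check fails: v occurs in plus(7,v); the equation v =?= plus(7,v) has no finite solution.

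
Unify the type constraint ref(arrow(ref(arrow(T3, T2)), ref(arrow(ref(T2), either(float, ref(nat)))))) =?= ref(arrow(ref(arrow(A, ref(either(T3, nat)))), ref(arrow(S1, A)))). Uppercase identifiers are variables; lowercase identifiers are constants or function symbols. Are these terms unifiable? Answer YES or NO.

Decompose ref/1: arrow(ref(arrow(T3, T2)), ref(arrow(ref(T2), either(float, ref(nat))))) =?= arrow(ref(arrow(A, ref(either(T3, nat)))), ref(arrow(S1, A))).
Decompose arrow/2: ref(arrow(T3, T2)) =?= ref(arrow(A, ref(either(T3, nat)))),  ref(arrow(ref(T2), either(float, ref(nat)))) =?= ref(arrow(S1, A)).
Decompose ref/1: arrow(T3, T2) =?= arrow(A, ref(either(T3, nat))).
Decompose arrow/2: T3 =?= A,  T2 =?= ref(either(T3, nat)).
Bind T3 := A; substituting into the one remaining equation that mentions T3 gives: T2 =?= ref(either(A, nat)).
Bind T2 := ref(either(A, nat)); substituting into the remaining equation gives: ref(arrow(ref(ref(either(A, nat))), either(float, ref(nat)))) =?= ref(arrow(S1, A)).
Decompose ref/1: arrow(ref(ref(either(A, nat))), either(float, ref(nat))) =?= arrow(S1, A).
Decompose arrow/2: ref(ref(either(A, nat))) =?= S1,  either(float, ref(nat)) =?= A.
Bind S1 := ref(ref(either(A, nat))); no other remaining equation mentions S1.
Bind A := either(float, ref(nat)). Substituting into the earlier bindings gives T3 := either(float, ref(nat)), T2 := ref(either(either(float, ref(nat)), nat)), S1 := ref(ref(either(either(float, ref(nat)), nat))).
No equations remain and no clash or occurs-check failure arose, so a unifier exists.

YES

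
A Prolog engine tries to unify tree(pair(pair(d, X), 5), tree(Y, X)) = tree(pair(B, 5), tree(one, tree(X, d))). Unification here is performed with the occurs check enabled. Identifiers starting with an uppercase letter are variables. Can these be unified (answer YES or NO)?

Decompose tree/2: pair(pair(d, X), 5) = pair(B, 5),  tree(Y, X) = tree(one, tree(X, d)).
Decompose pair/2: pair(d, X) = B,  5 = 5.
Bind B := pair(d, X); no other remaining equation mentions B.
Delete trivial equation 5 = 5.
Decompose tree/2: Y = one,  X = tree(X, d).
Bind Y := one; no other remaining equation mentions Y.
Occurs check fails: X occurs in tree(X, d); the equation X = tree(X, d) has no finite solution.

NO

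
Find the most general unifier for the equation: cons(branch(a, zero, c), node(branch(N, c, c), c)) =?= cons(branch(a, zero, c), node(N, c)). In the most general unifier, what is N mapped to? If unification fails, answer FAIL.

FAIL

Decompose cons/2: branch(a, zero, c) =?= branch(a, zero, c),  node(branch(N, c, c), c) =?= node(N, c).
Delete trivial equation branch(a, zero, c) =?= branch(a, zero, c).
Decompose node/2: branch(N, c, c) =?= N,  c =?= c.
Occurs check fails: N occurs in branch(N, c, c); the equation N =?= branch(N, c, c) has no finite solution.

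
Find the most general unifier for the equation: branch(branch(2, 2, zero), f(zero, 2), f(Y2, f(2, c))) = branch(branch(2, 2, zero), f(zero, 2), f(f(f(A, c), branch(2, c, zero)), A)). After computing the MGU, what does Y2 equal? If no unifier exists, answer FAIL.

f(f(f(2, c), c), branch(2, c, zero))

Decompose branch/3: branch(2, 2, zero) = branch(2, 2, zero),  f(zero, 2) = f(zero, 2),  f(Y2, f(2, c)) = f(f(f(A, c), branch(2, c, zero)), A).
Delete trivial equation branch(2, 2, zero) = branch(2, 2, zero).
Delete trivial equation f(zero, 2) = f(zero, 2).
Decompose f/2: Y2 = f(f(A, c), branch(2, c, zero)),  f(2, c) = A.
Bind Y2 := f(f(A, c), branch(2, c, zero)); no other remaining equation mentions Y2.
Bind A := f(2, c). Substituting into the earlier binding gives Y2 := f(f(f(2, c), c), branch(2, c, zero)).
MGU = { Y2 ↦ f(f(f(2, c), c), branch(2, c, zero)), A ↦ f(2, c) }, so Y2 ↦ f(f(f(2, c), c), branch(2, c, zero)).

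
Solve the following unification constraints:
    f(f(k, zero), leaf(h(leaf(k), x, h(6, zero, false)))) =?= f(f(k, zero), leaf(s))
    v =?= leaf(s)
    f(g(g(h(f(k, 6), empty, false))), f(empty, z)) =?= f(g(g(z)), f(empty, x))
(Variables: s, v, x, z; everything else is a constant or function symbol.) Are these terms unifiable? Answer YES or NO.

Decompose f/2: f(k, zero) =?= f(k, zero),  leaf(h(leaf(k), x, h(6, zero, false))) =?= leaf(s).
Delete trivial equation f(k, zero) =?= f(k, zero).
Decompose leaf/1: h(leaf(k), x, h(6, zero, false)) =?= s.
Bind s := h(leaf(k), x, h(6, zero, false)); substituting into the one remaining equation that mentions s gives: v =?= leaf(h(leaf(k), x, h(6, zero, false))).
Bind v := leaf(h(leaf(k), x, h(6, zero, false))); no other remaining equation mentions v.
Decompose f/2: g(g(h(f(k, 6), empty, false))) =?= g(g(z)),  f(empty, z) =?= f(empty, x).
Decompose g/1: g(h(f(k, 6), empty, false)) =?= g(z).
Decompose g/1: h(f(k, 6), empty, false) =?= z.
Bind z := h(f(k, 6), empty, false); substituting into the remaining equation gives: f(empty, h(f(k, 6), empty, false)) =?= f(empty, x).
Decompose f/2: empty =?= empty,  h(f(k, 6), empty, false) =?= x.
Delete trivial equation empty =?= empty.
Bind x := h(f(k, 6), empty, false). Substituting into the earlier bindings gives s := h(leaf(k), h(f(k, 6), empty, false), h(6, zero, false)), v := leaf(h(leaf(k), h(f(k, 6), empty, false), h(6, zero, false))).
No equations remain and no clash or occurs-check failure arose, so a unifier exists.

YES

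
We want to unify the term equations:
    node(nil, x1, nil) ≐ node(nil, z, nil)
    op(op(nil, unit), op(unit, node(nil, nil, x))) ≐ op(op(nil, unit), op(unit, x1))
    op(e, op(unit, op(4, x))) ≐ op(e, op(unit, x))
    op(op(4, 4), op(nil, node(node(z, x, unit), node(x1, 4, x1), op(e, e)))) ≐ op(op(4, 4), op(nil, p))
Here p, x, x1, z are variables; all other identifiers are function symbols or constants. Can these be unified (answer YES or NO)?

NO

Decompose node/3: nil ≐ nil,  x1 ≐ z,  nil ≐ nil.
Delete trivial equation nil ≐ nil.
Bind x1 := z; substituting into the 2 remaining equations that mention x1 gives: op(op(nil, unit), op(unit, node(nil, nil, x))) ≐ op(op(nil, unit), op(unit, z)),  op(op(4, 4), op(nil, node(node(z, x, unit), node(z, 4, z), op(e, e)))) ≐ op(op(4, 4), op(nil, p)).
Delete trivial equation nil ≐ nil.
Decompose op/2: op(nil, unit) ≐ op(nil, unit),  op(unit, node(nil, nil, x)) ≐ op(unit, z).
Delete trivial equation op(nil, unit) ≐ op(nil, unit).
Decompose op/2: unit ≐ unit,  node(nil, nil, x) ≐ z.
Delete trivial equation unit ≐ unit.
Bind z := node(nil, nil, x); substituting into the one remaining equation that mentions z gives: op(op(4, 4), op(nil, node(node(node(nil, nil, x), x, unit), node(node(nil, nil, x), 4, node(nil, nil, x)), op(e, e)))) ≐ op(op(4, 4), op(nil, p)). Substituting into the earlier binding gives x1 := node(nil, nil, x).
Decompose op/2: e ≐ e,  op(unit, op(4, x)) ≐ op(unit, x).
Delete trivial equation e ≐ e.
Decompose op/2: unit ≐ unit,  op(4, x) ≐ x.
Delete trivial equation unit ≐ unit.
Occurs check fails: x occurs in op(4, x); the equation x ≐ op(4, x) has no finite solution.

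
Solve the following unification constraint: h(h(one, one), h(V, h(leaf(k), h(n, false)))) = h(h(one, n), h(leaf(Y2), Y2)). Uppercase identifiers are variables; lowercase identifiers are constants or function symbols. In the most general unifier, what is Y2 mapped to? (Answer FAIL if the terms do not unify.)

FAIL

Decompose h/2: h(one, one) = h(one, n),  h(V, h(leaf(k), h(n, false))) = h(leaf(Y2), Y2).
Decompose h/2: one = one,  one = n.
Delete trivial equation one = one.
Clash: constants one and n differ; no unifier exists.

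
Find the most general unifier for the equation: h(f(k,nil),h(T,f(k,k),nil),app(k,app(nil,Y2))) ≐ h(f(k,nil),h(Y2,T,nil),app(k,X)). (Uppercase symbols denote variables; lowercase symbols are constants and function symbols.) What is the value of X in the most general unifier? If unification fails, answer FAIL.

Decompose h/3: f(k,nil) ≐ f(k,nil),  h(T,f(k,k),nil) ≐ h(Y2,T,nil),  app(k,app(nil,Y2)) ≐ app(k,X).
Delete trivial equation f(k,nil) ≐ f(k,nil).
Decompose h/3: T ≐ Y2,  f(k,k) ≐ T,  nil ≐ nil.
Bind T := Y2; substituting into the one remaining equation that mentions T gives: f(k,k) ≐ Y2.
Bind Y2 := f(k,k); substituting into the one remaining equation that mentions Y2 gives: app(k,app(nil,f(k,k))) ≐ app(k,X). Substituting into the earlier binding gives T := f(k,k).
Delete trivial equation nil ≐ nil.
Decompose app/2: k ≐ k,  app(nil,f(k,k)) ≐ X.
Delete trivial equation k ≐ k.
Bind X := app(nil,f(k,k)).
MGU = { T -> f(k,k), Y2 -> f(k,k), X -> app(nil,f(k,k)) }, so X -> app(nil,f(k,k)).

app(nil,f(k,k))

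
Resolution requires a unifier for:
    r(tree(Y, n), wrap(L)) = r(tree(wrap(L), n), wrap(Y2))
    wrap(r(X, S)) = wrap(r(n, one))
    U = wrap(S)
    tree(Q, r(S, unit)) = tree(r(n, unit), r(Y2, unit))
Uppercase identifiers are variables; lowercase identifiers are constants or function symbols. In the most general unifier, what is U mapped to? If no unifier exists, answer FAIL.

Decompose r/2: tree(Y, n) = tree(wrap(L), n),  wrap(L) = wrap(Y2).
Decompose tree/2: Y = wrap(L),  n = n.
Bind Y := wrap(L); no other remaining equation mentions Y.
Delete trivial equation n = n.
Decompose wrap/1: L = Y2.
Bind L := Y2; no other remaining equation mentions L. Substituting into the earlier binding gives Y := wrap(Y2).
Decompose wrap/1: r(X, S) = r(n, one).
Decompose r/2: X = n,  S = one.
Bind X := n; no other remaining equation mentions X.
Bind S := one; substituting into the remaining equations gives: U = wrap(one),  tree(Q, r(one, unit)) = tree(r(n, unit), r(Y2, unit)).
Bind U := wrap(one); no other remaining equation mentions U.
Decompose tree/2: Q = r(n, unit),  r(one, unit) = r(Y2, unit).
Bind Q := r(n, unit); no other remaining equation mentions Q.
Decompose r/2: one = Y2,  unit = unit.
Bind Y2 := one; no other remaining equation mentions Y2. Substituting into the earlier bindings gives Y := wrap(one), L := one.
Delete trivial equation unit = unit.
MGU = { Y ↦ wrap(one), L ↦ one, X ↦ n, S ↦ one, U ↦ wrap(one), Q ↦ r(n, unit), Y2 ↦ one }, so U ↦ wrap(one).

wrap(one)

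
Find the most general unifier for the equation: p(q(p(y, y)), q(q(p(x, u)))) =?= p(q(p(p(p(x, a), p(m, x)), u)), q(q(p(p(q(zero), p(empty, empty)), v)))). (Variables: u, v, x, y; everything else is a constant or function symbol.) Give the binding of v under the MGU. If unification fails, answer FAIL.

Decompose p/2: q(p(y, y)) =?= q(p(p(p(x, a), p(m, x)), u)),  q(q(p(x, u))) =?= q(q(p(p(q(zero), p(empty, empty)), v))).
Decompose q/1: p(y, y) =?= p(p(p(x, a), p(m, x)), u).
Decompose p/2: y =?= p(p(x, a), p(m, x)),  y =?= u.
Bind y := p(p(x, a), p(m, x)); substituting into the one remaining equation that mentions y gives: p(p(x, a), p(m, x)) =?= u.
Bind u := p(p(x, a), p(m, x)); substituting into the remaining equation gives: q(q(p(x, p(p(x, a), p(m, x))))) =?= q(q(p(p(q(zero), p(empty, empty)), v))).
Decompose q/1: q(p(x, p(p(x, a), p(m, x)))) =?= q(p(p(q(zero), p(empty, empty)), v)).
Decompose q/1: p(x, p(p(x, a), p(m, x))) =?= p(p(q(zero), p(empty, empty)), v).
Decompose p/2: x =?= p(q(zero), p(empty, empty)),  p(p(x, a), p(m, x)) =?= v.
Bind x := p(q(zero), p(empty, empty)); substituting into the remaining equation gives: p(p(p(q(zero), p(empty, empty)), a), p(m, p(q(zero), p(empty, empty)))) =?= v. Substituting into the earlier bindings gives y := p(p(p(q(zero), p(empty, empty)), a), p(m, p(q(zero), p(empty, empty)))), u := p(p(p(q(zero), p(empty, empty)), a), p(m, p(q(zero), p(empty, empty)))).
Bind v := p(p(p(q(zero), p(empty, empty)), a), p(m, p(q(zero), p(empty, empty)))).
MGU = { y -> p(p(p(q(zero), p(empty, empty)), a), p(m, p(q(zero), p(empty, empty)))), u -> p(p(p(q(zero), p(empty, empty)), a), p(m, p(q(zero), p(empty, empty)))), x -> p(q(zero), p(empty, empty)), v -> p(p(p(q(zero), p(empty, empty)), a), p(m, p(q(zero), p(empty, empty)))) }, so v -> p(p(p(q(zero), p(empty, empty)), a), p(m, p(q(zero), p(empty, empty)))).

p(p(p(q(zero), p(empty, empty)), a), p(m, p(q(zero), p(empty, empty))))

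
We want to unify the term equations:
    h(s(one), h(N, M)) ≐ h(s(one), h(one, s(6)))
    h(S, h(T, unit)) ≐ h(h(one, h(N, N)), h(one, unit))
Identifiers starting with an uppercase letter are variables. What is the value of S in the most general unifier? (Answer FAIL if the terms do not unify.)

h(one, h(one, one))

Decompose h/2: s(one) ≐ s(one),  h(N, M) ≐ h(one, s(6)).
Delete trivial equation s(one) ≐ s(one).
Decompose h/2: N ≐ one,  M ≐ s(6).
Bind N := one; substituting into the one remaining equation that mentions N gives: h(S, h(T, unit)) ≐ h(h(one, h(one, one)), h(one, unit)).
Bind M := s(6); no other remaining equation mentions M.
Decompose h/2: S ≐ h(one, h(one, one)),  h(T, unit) ≐ h(one, unit).
Bind S := h(one, h(one, one)); no other remaining equation mentions S.
Decompose h/2: T ≐ one,  unit ≐ unit.
Bind T := one; no other remaining equation mentions T.
Delete trivial equation unit ≐ unit.
MGU = { N := one, M := s(6), S := h(one, h(one, one)), T := one }, so S := h(one, h(one, one)).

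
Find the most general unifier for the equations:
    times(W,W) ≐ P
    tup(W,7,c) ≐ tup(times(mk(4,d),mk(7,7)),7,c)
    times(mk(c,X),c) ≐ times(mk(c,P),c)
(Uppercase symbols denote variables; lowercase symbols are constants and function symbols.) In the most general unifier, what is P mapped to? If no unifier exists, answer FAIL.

Bind P := times(W,W); substituting into the one remaining equation that mentions P gives: times(mk(c,X),c) ≐ times(mk(c,times(W,W)),c).
Decompose tup/3: W ≐ times(mk(4,d),mk(7,7)),  7 ≐ 7,  c ≐ c.
Bind W := times(mk(4,d),mk(7,7)); substituting into the one remaining equation that mentions W gives: times(mk(c,X),c) ≐ times(mk(c,times(times(mk(4,d),mk(7,7)),times(mk(4,d),mk(7,7)))),c). Substituting into the earlier binding gives P := times(times(mk(4,d),mk(7,7)),times(mk(4,d),mk(7,7))).
Delete trivial equation 7 ≐ 7.
Delete trivial equation c ≐ c.
Decompose times/2: mk(c,X) ≐ mk(c,times(times(mk(4,d),mk(7,7)),times(mk(4,d),mk(7,7)))),  c ≐ c.
Decompose mk/2: c ≐ c,  X ≐ times(times(mk(4,d),mk(7,7)),times(mk(4,d),mk(7,7))).
Delete trivial equation c ≐ c.
Bind X := times(times(mk(4,d),mk(7,7)),times(mk(4,d),mk(7,7))); no other remaining equation mentions X.
Delete trivial equation c ≐ c.
MGU = { P ↦ times(times(mk(4,d),mk(7,7)),times(mk(4,d),mk(7,7))), W ↦ times(mk(4,d),mk(7,7)), X ↦ times(times(mk(4,d),mk(7,7)),times(mk(4,d),mk(7,7))) }, so P ↦ times(times(mk(4,d),mk(7,7)),times(mk(4,d),mk(7,7))).

times(times(mk(4,d),mk(7,7)),times(mk(4,d),mk(7,7)))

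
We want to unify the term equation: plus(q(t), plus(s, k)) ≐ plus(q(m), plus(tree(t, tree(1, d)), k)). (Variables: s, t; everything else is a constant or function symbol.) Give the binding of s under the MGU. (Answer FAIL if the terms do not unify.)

Decompose plus/2: q(t) ≐ q(m),  plus(s, k) ≐ plus(tree(t, tree(1, d)), k).
Decompose q/1: t ≐ m.
Bind t := m; substituting into the remaining equation gives: plus(s, k) ≐ plus(tree(m, tree(1, d)), k).
Decompose plus/2: s ≐ tree(m, tree(1, d)),  k ≐ k.
Bind s := tree(m, tree(1, d)); no other remaining equation mentions s.
Delete trivial equation k ≐ k.
MGU = { t -> m, s -> tree(m, tree(1, d)) }, so s -> tree(m, tree(1, d)).

tree(m, tree(1, d))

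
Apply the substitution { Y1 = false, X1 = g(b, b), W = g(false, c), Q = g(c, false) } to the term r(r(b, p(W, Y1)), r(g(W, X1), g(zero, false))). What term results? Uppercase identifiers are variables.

r(r(b, p(g(false, c), false)), r(g(g(false, c), g(b, b)), g(zero, false)))

Replace each occurrence of Y1 with false.
Replace each occurrence of X1 with g(b, b).
Replace each occurrence of W with g(false, c).
Result: r(r(b, p(g(false, c), false)), r(g(g(false, c), g(b, b)), g(zero, false))).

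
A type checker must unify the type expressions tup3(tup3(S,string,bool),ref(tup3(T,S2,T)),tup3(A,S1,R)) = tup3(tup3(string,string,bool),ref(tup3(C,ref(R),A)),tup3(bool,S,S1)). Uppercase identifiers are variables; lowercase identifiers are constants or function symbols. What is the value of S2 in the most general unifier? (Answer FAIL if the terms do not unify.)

Decompose tup3/3: tup3(S,string,bool) = tup3(string,string,bool),  ref(tup3(T,S2,T)) = ref(tup3(C,ref(R),A)),  tup3(A,S1,R) = tup3(bool,S,S1).
Decompose tup3/3: S = string,  string = string,  bool = bool.
Bind S := string; substituting into the one remaining equation that mentions S gives: tup3(A,S1,R) = tup3(bool,string,S1).
Delete trivial equation string = string.
Delete trivial equation bool = bool.
Decompose ref/1: tup3(T,S2,T) = tup3(C,ref(R),A).
Decompose tup3/3: T = C,  S2 = ref(R),  T = A.
Bind T := C; substituting into the one remaining equation that mentions T gives: C = A.
Bind S2 := ref(R); no other remaining equation mentions S2.
Bind C := A; no other remaining equation mentions C. Substituting into the earlier binding gives T := A.
Decompose tup3/3: A = bool,  S1 = string,  R = S1.
Bind A := bool; no other remaining equation mentions A. Substituting into the earlier bindings gives T := bool, C := bool.
Bind S1 := string; substituting into the remaining equation gives: R = string.
Bind R := string. Substituting into the earlier binding gives S2 := ref(string).
MGU = { S ↦ string, T ↦ bool, S2 ↦ ref(string), C ↦ bool, A ↦ bool, S1 ↦ string, R ↦ string }, so S2 ↦ ref(string).

ref(string)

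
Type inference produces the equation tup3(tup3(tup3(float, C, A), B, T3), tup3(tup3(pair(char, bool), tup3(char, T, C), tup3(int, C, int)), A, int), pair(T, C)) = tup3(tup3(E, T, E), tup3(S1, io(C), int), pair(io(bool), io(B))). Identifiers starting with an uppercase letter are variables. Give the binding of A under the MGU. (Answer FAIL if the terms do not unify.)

io(io(io(bool)))

Decompose tup3/3: tup3(tup3(float, C, A), B, T3) = tup3(E, T, E),  tup3(tup3(pair(char, bool), tup3(char, T, C), tup3(int, C, int)), A, int) = tup3(S1, io(C), int),  pair(T, C) = pair(io(bool), io(B)).
Decompose tup3/3: tup3(float, C, A) = E,  B = T,  T3 = E.
Bind E := tup3(float, C, A); substituting into the one remaining equation that mentions E gives: T3 = tup3(float, C, A).
Bind B := T; substituting into the one remaining equation that mentions B gives: pair(T, C) = pair(io(bool), io(T)).
Bind T3 := tup3(float, C, A); no other remaining equation mentions T3.
Decompose tup3/3: tup3(pair(char, bool), tup3(char, T, C), tup3(int, C, int)) = S1,  A = io(C),  int = int.
Bind S1 := tup3(pair(char, bool), tup3(char, T, C), tup3(int, C, int)); no other remaining equation mentions S1.
Bind A := io(C); no other remaining equation mentions A. Substituting into the earlier bindings gives E := tup3(float, C, io(C)), T3 := tup3(float, C, io(C)).
Delete trivial equation int = int.
Decompose pair/2: T = io(bool),  C = io(T).
Bind T := io(bool); substituting into the remaining equation gives: C = io(io(bool)). Substituting into the earlier bindings gives B := io(bool), S1 := tup3(pair(char, bool), tup3(char, io(bool), C), tup3(int, C, int)).
Bind C := io(io(bool)). Substituting into the earlier bindings gives E := tup3(float, io(io(bool)), io(io(io(bool)))), T3 := tup3(float, io(io(bool)), io(io(io(bool)))), S1 := tup3(pair(char, bool), tup3(char, io(bool), io(io(bool))), tup3(int, io(io(bool)), int)), A := io(io(io(bool))).
MGU = { E := tup3(float, io(io(bool)), io(io(io(bool)))), B := io(bool), T3 := tup3(float, io(io(bool)), io(io(io(bool)))), S1 := tup3(pair(char, bool), tup3(char, io(bool), io(io(bool))), tup3(int, io(io(bool)), int)), A := io(io(io(bool))), T := io(bool), C := io(io(bool)) }, so A := io(io(io(bool))).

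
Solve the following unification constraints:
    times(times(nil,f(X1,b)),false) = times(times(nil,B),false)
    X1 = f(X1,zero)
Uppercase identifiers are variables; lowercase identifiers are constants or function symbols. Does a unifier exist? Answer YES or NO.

NO

Decompose times/2: times(nil,f(X1,b)) = times(nil,B),  false = false.
Decompose times/2: nil = nil,  f(X1,b) = B.
Delete trivial equation nil = nil.
Bind B := f(X1,b); no other remaining equation mentions B.
Delete trivial equation false = false.
Occurs check fails: X1 occurs in f(X1,zero); the equation X1 = f(X1,zero) has no finite solution.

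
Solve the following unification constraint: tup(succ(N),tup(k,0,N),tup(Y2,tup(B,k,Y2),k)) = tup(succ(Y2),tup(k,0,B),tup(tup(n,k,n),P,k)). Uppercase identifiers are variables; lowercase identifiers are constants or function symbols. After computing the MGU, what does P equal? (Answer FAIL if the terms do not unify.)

Decompose tup/3: succ(N) = succ(Y2),  tup(k,0,N) = tup(k,0,B),  tup(Y2,tup(B,k,Y2),k) = tup(tup(n,k,n),P,k).
Decompose succ/1: N = Y2.
Bind N := Y2; substituting into the one remaining equation that mentions N gives: tup(k,0,Y2) = tup(k,0,B).
Decompose tup/3: k = k,  0 = 0,  Y2 = B.
Delete trivial equation k = k.
Delete trivial equation 0 = 0.
Bind Y2 := B; substituting into the remaining equation gives: tup(B,tup(B,k,B),k) = tup(tup(n,k,n),P,k). Substituting into the earlier binding gives N := B.
Decompose tup/3: B = tup(n,k,n),  tup(B,k,B) = P,  k = k.
Bind B := tup(n,k,n); substituting into the one remaining equation that mentions B gives: tup(tup(n,k,n),k,tup(n,k,n)) = P. Substituting into the earlier bindings gives N := tup(n,k,n), Y2 := tup(n,k,n).
Bind P := tup(tup(n,k,n),k,tup(n,k,n)); no other remaining equation mentions P.
Delete trivial equation k = k.
MGU = { N := tup(n,k,n), Y2 := tup(n,k,n), B := tup(n,k,n), P := tup(tup(n,k,n),k,tup(n,k,n)) }, so P := tup(tup(n,k,n),k,tup(n,k,n)).

tup(tup(n,k,n),k,tup(n,k,n))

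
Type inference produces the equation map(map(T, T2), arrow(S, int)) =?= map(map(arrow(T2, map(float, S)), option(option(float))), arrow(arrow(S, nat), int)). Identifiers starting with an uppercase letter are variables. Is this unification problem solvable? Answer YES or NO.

Decompose map/2: map(T, T2) =?= map(arrow(T2, map(float, S)), option(option(float))),  arrow(S, int) =?= arrow(arrow(S, nat), int).
Decompose map/2: T =?= arrow(T2, map(float, S)),  T2 =?= option(option(float)).
Bind T := arrow(T2, map(float, S)); no other remaining equation mentions T.
Bind T2 := option(option(float)); no other remaining equation mentions T2. Substituting into the earlier binding gives T := arrow(option(option(float)), map(float, S)).
Decompose arrow/2: S =?= arrow(S, nat),  int =?= int.
Occurs check fails: S occurs in arrow(S, nat); the equation S =?= arrow(S, nat) has no finite solution.

NO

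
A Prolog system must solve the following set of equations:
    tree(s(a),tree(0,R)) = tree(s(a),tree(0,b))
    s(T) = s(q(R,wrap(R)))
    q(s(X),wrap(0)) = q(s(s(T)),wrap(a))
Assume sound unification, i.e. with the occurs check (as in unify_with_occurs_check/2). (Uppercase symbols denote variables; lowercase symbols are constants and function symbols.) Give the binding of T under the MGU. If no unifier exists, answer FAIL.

FAIL

Decompose tree/2: s(a) = s(a),  tree(0,R) = tree(0,b).
Delete trivial equation s(a) = s(a).
Decompose tree/2: 0 = 0,  R = b.
Delete trivial equation 0 = 0.
Bind R := b; substituting into the one remaining equation that mentions R gives: s(T) = s(q(b,wrap(b))).
Decompose s/1: T = q(b,wrap(b)).
Bind T := q(b,wrap(b)); substituting into the remaining equation gives: q(s(X),wrap(0)) = q(s(s(q(b,wrap(b)))),wrap(a)).
Decompose q/2: s(X) = s(s(q(b,wrap(b)))),  wrap(0) = wrap(a).
Decompose s/1: X = s(q(b,wrap(b))).
Bind X := s(q(b,wrap(b))); no other remaining equation mentions X.
Decompose wrap/1: 0 = a.
Clash: constants 0 and a differ; no unifier exists.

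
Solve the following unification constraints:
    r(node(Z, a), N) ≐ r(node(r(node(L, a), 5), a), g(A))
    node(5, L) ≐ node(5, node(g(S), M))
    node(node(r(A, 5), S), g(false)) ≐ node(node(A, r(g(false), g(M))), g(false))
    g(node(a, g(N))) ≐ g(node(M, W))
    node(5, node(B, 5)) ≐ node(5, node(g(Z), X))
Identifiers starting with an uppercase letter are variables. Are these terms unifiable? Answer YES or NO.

Decompose r/2: node(Z, a) ≐ node(r(node(L, a), 5), a),  N ≐ g(A).
Decompose node/2: Z ≐ r(node(L, a), 5),  a ≐ a.
Bind Z := r(node(L, a), 5); substituting into the one remaining equation that mentions Z gives: node(5, node(B, 5)) ≐ node(5, node(g(r(node(L, a), 5)), X)).
Delete trivial equation a ≐ a.
Bind N := g(A); substituting into the one remaining equation that mentions N gives: g(node(a, g(g(A)))) ≐ g(node(M, W)).
Decompose node/2: 5 ≐ 5,  L ≐ node(g(S), M).
Delete trivial equation 5 ≐ 5.
Bind L := node(g(S), M); substituting into the one remaining equation that mentions L gives: node(5, node(B, 5)) ≐ node(5, node(g(r(node(node(g(S), M), a), 5)), X)). Substituting into the earlier binding gives Z := r(node(node(g(S), M), a), 5).
Decompose node/2: node(r(A, 5), S) ≐ node(A, r(g(false), g(M))),  g(false) ≐ g(false).
Decompose node/2: r(A, 5) ≐ A,  S ≐ r(g(false), g(M)).
Occurs check fails: A occurs in r(A, 5); the equation A ≐ r(A, 5) has no finite solution.

NO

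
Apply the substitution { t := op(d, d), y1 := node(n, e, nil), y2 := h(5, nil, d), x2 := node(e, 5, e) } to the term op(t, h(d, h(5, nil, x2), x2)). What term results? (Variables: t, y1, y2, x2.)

Replace each occurrence of t with op(d, d).
Replace each occurrence of x2 with node(e, 5, e).
Result: op(op(d, d), h(d, h(5, nil, node(e, 5, e)), node(e, 5, e))).

op(op(d, d), h(d, h(5, nil, node(e, 5, e)), node(e, 5, e)))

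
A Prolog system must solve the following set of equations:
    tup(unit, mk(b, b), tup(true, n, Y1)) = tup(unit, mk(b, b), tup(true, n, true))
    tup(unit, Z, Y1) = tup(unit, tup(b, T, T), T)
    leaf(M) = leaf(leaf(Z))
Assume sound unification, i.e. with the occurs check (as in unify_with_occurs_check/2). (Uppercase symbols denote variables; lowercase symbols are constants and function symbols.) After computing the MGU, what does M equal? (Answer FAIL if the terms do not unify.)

leaf(tup(b, true, true))

Decompose tup/3: unit = unit,  mk(b, b) = mk(b, b),  tup(true, n, Y1) = tup(true, n, true).
Delete trivial equation unit = unit.
Delete trivial equation mk(b, b) = mk(b, b).
Decompose tup/3: true = true,  n = n,  Y1 = true.
Delete trivial equation true = true.
Delete trivial equation n = n.
Bind Y1 := true; substituting into the one remaining equation that mentions Y1 gives: tup(unit, Z, true) = tup(unit, tup(b, T, T), T).
Decompose tup/3: unit = unit,  Z = tup(b, T, T),  true = T.
Delete trivial equation unit = unit.
Bind Z := tup(b, T, T); substituting into the one remaining equation that mentions Z gives: leaf(M) = leaf(leaf(tup(b, T, T))).
Bind T := true; substituting into the remaining equation gives: leaf(M) = leaf(leaf(tup(b, true, true))). Substituting into the earlier binding gives Z := tup(b, true, true).
Decompose leaf/1: M = leaf(tup(b, true, true)).
Bind M := leaf(tup(b, true, true)).
MGU = { Y1 = true, Z = tup(b, true, true), T = true, M = leaf(tup(b, true, true)) }, so M = leaf(tup(b, true, true)).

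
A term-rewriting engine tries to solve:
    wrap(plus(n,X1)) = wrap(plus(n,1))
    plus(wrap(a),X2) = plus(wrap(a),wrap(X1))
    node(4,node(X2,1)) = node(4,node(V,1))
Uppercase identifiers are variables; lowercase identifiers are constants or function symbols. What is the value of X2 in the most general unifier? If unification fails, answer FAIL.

Decompose wrap/1: plus(n,X1) = plus(n,1).
Decompose plus/2: n = n,  X1 = 1.
Delete trivial equation n = n.
Bind X1 := 1; substituting into the one remaining equation that mentions X1 gives: plus(wrap(a),X2) = plus(wrap(a),wrap(1)).
Decompose plus/2: wrap(a) = wrap(a),  X2 = wrap(1).
Delete trivial equation wrap(a) = wrap(a).
Bind X2 := wrap(1); substituting into the remaining equation gives: node(4,node(wrap(1),1)) = node(4,node(V,1)).
Decompose node/2: 4 = 4,  node(wrap(1),1) = node(V,1).
Delete trivial equation 4 = 4.
Decompose node/2: wrap(1) = V,  1 = 1.
Bind V := wrap(1); no other remaining equation mentions V.
Delete trivial equation 1 = 1.
MGU = { X1 := 1, X2 := wrap(1), V := wrap(1) }, so X2 := wrap(1).

wrap(1)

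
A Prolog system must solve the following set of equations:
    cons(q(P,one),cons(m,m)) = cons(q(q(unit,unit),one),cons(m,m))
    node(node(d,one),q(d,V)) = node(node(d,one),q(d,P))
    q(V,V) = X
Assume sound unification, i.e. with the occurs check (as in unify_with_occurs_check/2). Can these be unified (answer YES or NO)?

Decompose cons/2: q(P,one) = q(q(unit,unit),one),  cons(m,m) = cons(m,m).
Decompose q/2: P = q(unit,unit),  one = one.
Bind P := q(unit,unit); substituting into the one remaining equation that mentions P gives: node(node(d,one),q(d,V)) = node(node(d,one),q(d,q(unit,unit))).
Delete trivial equation one = one.
Delete trivial equation cons(m,m) = cons(m,m).
Decompose node/2: node(d,one) = node(d,one),  q(d,V) = q(d,q(unit,unit)).
Delete trivial equation node(d,one) = node(d,one).
Decompose q/2: d = d,  V = q(unit,unit).
Delete trivial equation d = d.
Bind V := q(unit,unit); substituting into the remaining equation gives: q(q(unit,unit),q(unit,unit)) = X.
Bind X := q(q(unit,unit),q(unit,unit)).
No equations remain and no clash or occurs-check failure arose, so a unifier exists.

YES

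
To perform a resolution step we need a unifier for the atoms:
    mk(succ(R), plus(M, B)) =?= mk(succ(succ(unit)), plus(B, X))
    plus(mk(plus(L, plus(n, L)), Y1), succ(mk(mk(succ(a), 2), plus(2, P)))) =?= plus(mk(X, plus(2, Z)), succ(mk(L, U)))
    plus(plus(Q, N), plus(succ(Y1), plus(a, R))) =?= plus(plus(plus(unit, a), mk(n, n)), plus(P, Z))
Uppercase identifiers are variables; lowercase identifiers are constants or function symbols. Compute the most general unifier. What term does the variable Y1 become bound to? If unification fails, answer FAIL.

Decompose mk/2: succ(R) =?= succ(succ(unit)),  plus(M, B) =?= plus(B, X).
Decompose succ/1: R =?= succ(unit).
Bind R := succ(unit); substituting into the one remaining equation that mentions R gives: plus(plus(Q, N), plus(succ(Y1), plus(a, succ(unit)))) =?= plus(plus(plus(unit, a), mk(n, n)), plus(P, Z)).
Decompose plus/2: M =?= B,  B =?= X.
Bind M := B; no other remaining equation mentions M.
Bind B := X; no other remaining equation mentions B. Substituting into the earlier binding gives M := X.
Decompose plus/2: mk(plus(L, plus(n, L)), Y1) =?= mk(X, plus(2, Z)),  succ(mk(mk(succ(a), 2), plus(2, P))) =?= succ(mk(L, U)).
Decompose mk/2: plus(L, plus(n, L)) =?= X,  Y1 =?= plus(2, Z).
Bind X := plus(L, plus(n, L)); no other remaining equation mentions X. Substituting into the earlier bindings gives M := plus(L, plus(n, L)), B := plus(L, plus(n, L)).
Bind Y1 := plus(2, Z); substituting into the one remaining equation that mentions Y1 gives: plus(plus(Q, N), plus(succ(plus(2, Z)), plus(a, succ(unit)))) =?= plus(plus(plus(unit, a), mk(n, n)), plus(P, Z)).
Decompose succ/1: mk(mk(succ(a), 2), plus(2, P)) =?= mk(L, U).
Decompose mk/2: mk(succ(a), 2) =?= L,  plus(2, P) =?= U.
Bind L := mk(succ(a), 2); no other remaining equation mentions L. Substituting into the earlier bindings gives M := plus(mk(succ(a), 2), plus(n, mk(succ(a), 2))), B := plus(mk(succ(a), 2), plus(n, mk(succ(a), 2))), X := plus(mk(succ(a), 2), plus(n, mk(succ(a), 2))).
Bind U := plus(2, P); no other remaining equation mentions U.
Decompose plus/2: plus(Q, N) =?= plus(plus(unit, a), mk(n, n)),  plus(succ(plus(2, Z)), plus(a, succ(unit))) =?= plus(P, Z).
Decompose plus/2: Q =?= plus(unit, a),  N =?= mk(n, n).
Bind Q := plus(unit, a); no other remaining equation mentions Q.
Bind N := mk(n, n); no other remaining equation mentions N.
Decompose plus/2: succ(plus(2, Z)) =?= P,  plus(a, succ(unit)) =?= Z.
Bind P := succ(plus(2, Z)); no other remaining equation mentions P. Substituting into the earlier binding gives U := plus(2, succ(plus(2, Z))).
Bind Z := plus(a, succ(unit)). Substituting into the earlier bindings gives Y1 := plus(2, plus(a, succ(unit))), U := plus(2, succ(plus(2, plus(a, succ(unit))))), P := succ(plus(2, plus(a, succ(unit)))).
MGU = { R -> succ(unit), M -> plus(mk(succ(a), 2), plus(n, mk(succ(a), 2))), B -> plus(mk(succ(a), 2), plus(n, mk(succ(a), 2))), X -> plus(mk(succ(a), 2), plus(n, mk(succ(a), 2))), Y1 -> plus(2, plus(a, succ(unit))), L -> mk(succ(a), 2), U -> plus(2, succ(plus(2, plus(a, succ(unit))))), Q -> plus(unit, a), N -> mk(n, n), P -> succ(plus(2, plus(a, succ(unit)))), Z -> plus(a, succ(unit)) }, so Y1 -> plus(2, plus(a, succ(unit))).

plus(2, plus(a, succ(unit)))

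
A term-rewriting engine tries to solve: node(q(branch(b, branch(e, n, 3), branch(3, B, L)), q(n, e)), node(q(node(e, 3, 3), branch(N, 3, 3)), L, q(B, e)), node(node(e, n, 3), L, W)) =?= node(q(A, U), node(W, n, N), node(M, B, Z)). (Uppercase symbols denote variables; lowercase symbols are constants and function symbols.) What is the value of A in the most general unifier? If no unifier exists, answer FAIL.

Decompose node/3: q(branch(b, branch(e, n, 3), branch(3, B, L)), q(n, e)) =?= q(A, U),  node(q(node(e, 3, 3), branch(N, 3, 3)), L, q(B, e)) =?= node(W, n, N),  node(node(e, n, 3), L, W) =?= node(M, B, Z).
Decompose q/2: branch(b, branch(e, n, 3), branch(3, B, L)) =?= A,  q(n, e) =?= U.
Bind A := branch(b, branch(e, n, 3), branch(3, B, L)); no other remaining equation mentions A.
Bind U := q(n, e); no other remaining equation mentions U.
Decompose node/3: q(node(e, 3, 3), branch(N, 3, 3)) =?= W,  L =?= n,  q(B, e) =?= N.
Bind W := q(node(e, 3, 3), branch(N, 3, 3)); substituting into the one remaining equation that mentions W gives: node(node(e, n, 3), L, q(node(e, 3, 3), branch(N, 3, 3))) =?= node(M, B, Z).
Bind L := n; substituting into the one remaining equation that mentions L gives: node(node(e, n, 3), n, q(node(e, 3, 3), branch(N, 3, 3))) =?= node(M, B, Z). Substituting into the earlier binding gives A := branch(b, branch(e, n, 3), branch(3, B, n)).
Bind N := q(B, e); substituting into the remaining equation gives: node(node(e, n, 3), n, q(node(e, 3, 3), branch(q(B, e), 3, 3))) =?= node(M, B, Z). Substituting into the earlier binding gives W := q(node(e, 3, 3), branch(q(B, e), 3, 3)).
Decompose node/3: node(e, n, 3) =?= M,  n =?= B,  q(node(e, 3, 3), branch(q(B, e), 3, 3)) =?= Z.
Bind M := node(e, n, 3); no other remaining equation mentions M.
Bind B := n; substituting into the remaining equation gives: q(node(e, 3, 3), branch(q(n, e), 3, 3)) =?= Z. Substituting into the earlier bindings gives A := branch(b, branch(e, n, 3), branch(3, n, n)), W := q(node(e, 3, 3), branch(q(n, e), 3, 3)), N := q(n, e).
Bind Z := q(node(e, 3, 3), branch(q(n, e), 3, 3)).
MGU = { A -> branch(b, branch(e, n, 3), branch(3, n, n)), U -> q(n, e), W -> q(node(e, 3, 3), branch(q(n, e), 3, 3)), L -> n, N -> q(n, e), M -> node(e, n, 3), B -> n, Z -> q(node(e, 3, 3), branch(q(n, e), 3, 3)) }, so A -> branch(b, branch(e, n, 3), branch(3, n, n)).

branch(b, branch(e, n, 3), branch(3, n, n))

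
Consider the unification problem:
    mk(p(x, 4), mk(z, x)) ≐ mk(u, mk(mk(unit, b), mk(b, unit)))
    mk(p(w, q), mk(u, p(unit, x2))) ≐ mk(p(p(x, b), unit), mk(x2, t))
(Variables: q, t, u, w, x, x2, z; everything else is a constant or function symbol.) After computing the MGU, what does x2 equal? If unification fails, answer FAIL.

Decompose mk/2: p(x, 4) ≐ u,  mk(z, x) ≐ mk(mk(unit, b), mk(b, unit)).
Bind u := p(x, 4); substituting into the one remaining equation that mentions u gives: mk(p(w, q), mk(p(x, 4), p(unit, x2))) ≐ mk(p(p(x, b), unit), mk(x2, t)).
Decompose mk/2: z ≐ mk(unit, b),  x ≐ mk(b, unit).
Bind z := mk(unit, b); no other remaining equation mentions z.
Bind x := mk(b, unit); substituting into the remaining equation gives: mk(p(w, q), mk(p(mk(b, unit), 4), p(unit, x2))) ≐ mk(p(p(mk(b, unit), b), unit), mk(x2, t)). Substituting into the earlier binding gives u := p(mk(b, unit), 4).
Decompose mk/2: p(w, q) ≐ p(p(mk(b, unit), b), unit),  mk(p(mk(b, unit), 4), p(unit, x2)) ≐ mk(x2, t).
Decompose p/2: w ≐ p(mk(b, unit), b),  q ≐ unit.
Bind w := p(mk(b, unit), b); no other remaining equation mentions w.
Bind q := unit; no other remaining equation mentions q.
Decompose mk/2: p(mk(b, unit), 4) ≐ x2,  p(unit, x2) ≐ t.
Bind x2 := p(mk(b, unit), 4); substituting into the remaining equation gives: p(unit, p(mk(b, unit), 4)) ≐ t.
Bind t := p(unit, p(mk(b, unit), 4)).
MGU = { u ↦ p(mk(b, unit), 4), z ↦ mk(unit, b), x ↦ mk(b, unit), w ↦ p(mk(b, unit), b), q ↦ unit, x2 ↦ p(mk(b, unit), 4), t ↦ p(unit, p(mk(b, unit), 4)) }, so x2 ↦ p(mk(b, unit), 4).

p(mk(b, unit), 4)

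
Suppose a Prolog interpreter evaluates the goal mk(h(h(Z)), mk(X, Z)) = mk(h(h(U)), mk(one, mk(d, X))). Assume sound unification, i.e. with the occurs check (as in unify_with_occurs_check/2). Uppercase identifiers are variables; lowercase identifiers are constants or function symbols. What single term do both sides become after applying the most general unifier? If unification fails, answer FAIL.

mk(h(h(mk(d, one))), mk(one, mk(d, one)))

Decompose mk/2: h(h(Z)) = h(h(U)),  mk(X, Z) = mk(one, mk(d, X)).
Decompose h/1: h(Z) = h(U).
Decompose h/1: Z = U.
Bind Z := U; substituting into the remaining equation gives: mk(X, U) = mk(one, mk(d, X)).
Decompose mk/2: X = one,  U = mk(d, X).
Bind X := one; substituting into the remaining equation gives: U = mk(d, one).
Bind U := mk(d, one). Substituting into the earlier binding gives Z := mk(d, one).
Applying the MGU to either side gives mk(h(h(mk(d, one))), mk(one, mk(d, one))).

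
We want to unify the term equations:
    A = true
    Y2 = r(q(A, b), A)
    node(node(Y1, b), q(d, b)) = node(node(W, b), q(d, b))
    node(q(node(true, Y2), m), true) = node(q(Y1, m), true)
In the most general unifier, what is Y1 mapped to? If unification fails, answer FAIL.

Bind A := true; substituting into the one remaining equation that mentions A gives: Y2 = r(q(true, b), true).
Bind Y2 := r(q(true, b), true); substituting into the one remaining equation that mentions Y2 gives: node(q(node(true, r(q(true, b), true)), m), true) = node(q(Y1, m), true).
Decompose node/2: node(Y1, b) = node(W, b),  q(d, b) = q(d, b).
Decompose node/2: Y1 = W,  b = b.
Bind Y1 := W; substituting into the one remaining equation that mentions Y1 gives: node(q(node(true, r(q(true, b), true)), m), true) = node(q(W, m), true).
Delete trivial equation b = b.
Delete trivial equation q(d, b) = q(d, b).
Decompose node/2: q(node(true, r(q(true, b), true)), m) = q(W, m),  true = true.
Decompose q/2: node(true, r(q(true, b), true)) = W,  m = m.
Bind W := node(true, r(q(true, b), true)); no other remaining equation mentions W. Substituting into the earlier binding gives Y1 := node(true, r(q(true, b), true)).
Delete trivial equation m = m.
Delete trivial equation true = true.
MGU = { A := true, Y2 := r(q(true, b), true), Y1 := node(true, r(q(true, b), true)), W := node(true, r(q(true, b), true)) }, so Y1 := node(true, r(q(true, b), true)).

node(true, r(q(true, b), true))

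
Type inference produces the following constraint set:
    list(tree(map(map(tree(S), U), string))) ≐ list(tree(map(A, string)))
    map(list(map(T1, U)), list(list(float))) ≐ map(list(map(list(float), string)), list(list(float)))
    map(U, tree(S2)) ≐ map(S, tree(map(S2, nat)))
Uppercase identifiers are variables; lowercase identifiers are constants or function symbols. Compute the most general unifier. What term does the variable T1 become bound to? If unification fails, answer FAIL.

Decompose list/1: tree(map(map(tree(S), U), string)) ≐ tree(map(A, string)).
Decompose tree/1: map(map(tree(S), U), string) ≐ map(A, string).
Decompose map/2: map(tree(S), U) ≐ A,  string ≐ string.
Bind A := map(tree(S), U); no other remaining equation mentions A.
Delete trivial equation string ≐ string.
Decompose map/2: list(map(T1, U)) ≐ list(map(list(float), string)),  list(list(float)) ≐ list(list(float)).
Decompose list/1: map(T1, U) ≐ map(list(float), string).
Decompose map/2: T1 ≐ list(float),  U ≐ string.
Bind T1 := list(float); no other remaining equation mentions T1.
Bind U := string; substituting into the one remaining equation that mentions U gives: map(string, tree(S2)) ≐ map(S, tree(map(S2, nat))). Substituting into the earlier binding gives A := map(tree(S), string).
Delete trivial equation list(list(float)) ≐ list(list(float)).
Decompose map/2: string ≐ S,  tree(S2) ≐ tree(map(S2, nat)).
Bind S := string; no other remaining equation mentions S. Substituting into the earlier binding gives A := map(tree(string), string).
Decompose tree/1: S2 ≐ map(S2, nat).
Occurs check fails: S2 occurs in map(S2, nat); the equation S2 ≐ map(S2, nat) has no finite solution.

FAIL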